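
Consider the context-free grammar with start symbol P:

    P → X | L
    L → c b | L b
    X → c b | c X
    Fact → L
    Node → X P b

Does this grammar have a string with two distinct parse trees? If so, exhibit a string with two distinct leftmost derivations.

Ambiguous

Witness: c b

Derivation 1: P ⇒ X ⇒ c b
Derivation 2: P ⇒ L ⇒ c b

Two distinct leftmost derivations for the same string.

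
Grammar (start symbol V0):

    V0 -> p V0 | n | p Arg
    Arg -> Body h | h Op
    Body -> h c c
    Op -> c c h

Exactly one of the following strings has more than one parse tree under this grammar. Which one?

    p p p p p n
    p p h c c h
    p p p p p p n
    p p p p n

p p h c c h

p p p p p n: 1 tree
p p h c c h: 2 trees
p p p p p p n: 1 tree
p p p p n: 1 tree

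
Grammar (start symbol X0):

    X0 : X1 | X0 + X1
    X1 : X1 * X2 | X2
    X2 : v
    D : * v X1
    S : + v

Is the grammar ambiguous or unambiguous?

Unambiguous

(D, S are unreachable from X0, so their rules don't affect L(X0).) This is a standard precedence ladder (X0 over X1 over X2), with each level left-recursive on its own operator ('+' at X0, '*' at X1). That structure is LR(1), hence unambiguous.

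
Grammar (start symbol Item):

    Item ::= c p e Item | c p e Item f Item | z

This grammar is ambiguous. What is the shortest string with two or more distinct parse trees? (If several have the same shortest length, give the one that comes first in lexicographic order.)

c p e c p e z f z

length 1: no string has ≥2 trees
length 4: no string has ≥2 trees
length 6: no string has ≥2 trees
length 7: no string has ≥2 trees
length 9: c p e c p e z f z has 2 parse trees

Two derivations of c p e c p e z f z:
  Item ⇒ c p e Item ⇒ c p e c p e Item f Item ⇒ c p e c p e z f Item ⇒ c p e c p e z f z
  Item ⇒ c p e Item f Item ⇒ c p e c p e Item f Item ⇒ c p e c p e z f Item ⇒ c p e c p e z f z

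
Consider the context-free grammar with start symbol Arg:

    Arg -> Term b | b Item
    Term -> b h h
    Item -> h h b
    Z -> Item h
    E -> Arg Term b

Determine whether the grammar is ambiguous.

Ambiguous

Witness: b h h b

Derivation 1: Arg ⇒ Term b ⇒ b h h b
Derivation 2: Arg ⇒ b Item ⇒ b h h b

Two distinct leftmost derivations for the same string.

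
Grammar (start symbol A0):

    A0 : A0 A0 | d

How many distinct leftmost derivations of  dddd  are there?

5

Parse trees for dddd:
  [A0 [A0 d] [A0 [A0 d] [A0 [A0 d] [A0 d]]]]
  [A0 [A0 d] [A0 [A0 [A0 d] [A0 d]] [A0 d]]]
  [A0 [A0 [A0 d] [A0 d]] [A0 [A0 d] [A0 d]]]
  [A0 [A0 [A0 d] [A0 [A0 d] [A0 d]]] [A0 d]]
  [A0 [A0 [A0 [A0 d] [A0 d]] [A0 d]] [A0 d]]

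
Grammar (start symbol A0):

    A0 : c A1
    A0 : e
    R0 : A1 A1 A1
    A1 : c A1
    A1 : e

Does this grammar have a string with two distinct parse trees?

Unambiguous

Only A0, A1 are reachable from A0; ignoring the rest: The reachable rules are right-linear with at most one rule per (nonterminal, next-terminal) pair. Each input token forces the next rule, so parsing is deterministic.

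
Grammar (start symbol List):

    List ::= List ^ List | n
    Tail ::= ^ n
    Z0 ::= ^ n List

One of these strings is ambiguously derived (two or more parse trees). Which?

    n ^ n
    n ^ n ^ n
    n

n ^ n: 1 tree
n ^ n ^ n: 2 trees
n: 1 tree

n ^ n ^ n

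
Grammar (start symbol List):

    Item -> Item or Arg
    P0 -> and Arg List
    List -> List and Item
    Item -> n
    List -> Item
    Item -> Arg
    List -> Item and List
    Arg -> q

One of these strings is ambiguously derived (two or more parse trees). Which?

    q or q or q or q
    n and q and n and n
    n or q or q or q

n and q and n and n

q or q or q or q: 1 tree
n and q and n and n: 8 trees
n or q or q or q: 1 tree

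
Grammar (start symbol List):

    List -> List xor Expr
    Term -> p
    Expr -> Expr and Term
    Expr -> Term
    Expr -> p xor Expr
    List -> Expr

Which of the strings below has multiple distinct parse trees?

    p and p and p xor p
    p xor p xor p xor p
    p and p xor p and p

p and p and p xor p: 1 tree
p xor p xor p xor p: 8 trees
p and p xor p and p: 1 tree

p xor p xor p xor p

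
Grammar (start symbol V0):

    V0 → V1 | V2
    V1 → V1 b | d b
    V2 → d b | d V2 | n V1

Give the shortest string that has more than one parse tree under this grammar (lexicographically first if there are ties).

length 2: d b has 2 parse trees

Two derivations of d b:
  V0 ⇒ V1 ⇒ d b
  V0 ⇒ V2 ⇒ d b

d b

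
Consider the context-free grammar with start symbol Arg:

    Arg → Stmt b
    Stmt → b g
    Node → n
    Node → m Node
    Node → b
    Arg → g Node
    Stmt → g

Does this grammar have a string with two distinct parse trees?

Witness: g b

Derivation 1: Arg ⇒ Stmt b ⇒ g b
Derivation 2: Arg ⇒ g Node ⇒ g b

Two distinct leftmost derivations for the same string.

Ambiguous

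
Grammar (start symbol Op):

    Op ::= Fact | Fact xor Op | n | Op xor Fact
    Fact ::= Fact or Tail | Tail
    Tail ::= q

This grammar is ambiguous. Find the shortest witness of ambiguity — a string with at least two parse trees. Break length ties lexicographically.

q xor q

length 1: no string has ≥2 trees
length 3: q xor q has 2 parse trees

Two derivations of q xor q:
  Op ⇒ Fact xor Op ⇒ Tail xor Op ⇒ q xor Op ⇒ q xor Fact ⇒ q xor Tail ⇒ q xor q
  Op ⇒ Op xor Fact ⇒ Fact xor Fact ⇒ Tail xor Fact ⇒ q xor Fact ⇒ q xor Tail ⇒ q xor q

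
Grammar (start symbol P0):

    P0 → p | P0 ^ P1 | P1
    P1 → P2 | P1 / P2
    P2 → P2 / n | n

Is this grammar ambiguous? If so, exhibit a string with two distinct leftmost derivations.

Ambiguous

Witness: n / n

Derivation 1: P0 ⇒ P1 ⇒ P2 ⇒ P2 / n ⇒ n / n
Derivation 2: P0 ⇒ P1 ⇒ P1 / P2 ⇒ P2 / P2 ⇒ n / P2 ⇒ n / n

Two distinct leftmost derivations for the same string.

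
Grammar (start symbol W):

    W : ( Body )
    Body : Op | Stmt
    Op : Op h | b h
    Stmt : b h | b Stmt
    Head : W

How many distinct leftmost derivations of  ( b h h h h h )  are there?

1

Parse trees for ( b h h h h h ):
  [W ( [Body [Op [Op [Op [Op [Op b h] h] h] h] h]] )]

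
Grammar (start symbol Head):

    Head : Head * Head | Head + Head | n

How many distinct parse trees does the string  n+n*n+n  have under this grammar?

Parse trees for n+n*n+n:
  [Head [Head [Head n] + [Head n]] * [Head [Head n] + [Head n]]]
  [Head [Head n] + [Head [Head n] * [Head [Head n] + [Head n]]]]
  [Head [Head n] + [Head [Head [Head n] * [Head n]] + [Head n]]]
  [Head [Head [Head [Head n] + [Head n]] * [Head n]] + [Head n]]
  [Head [Head [Head n] + [Head [Head n] * [Head n]]] + [Head n]]

5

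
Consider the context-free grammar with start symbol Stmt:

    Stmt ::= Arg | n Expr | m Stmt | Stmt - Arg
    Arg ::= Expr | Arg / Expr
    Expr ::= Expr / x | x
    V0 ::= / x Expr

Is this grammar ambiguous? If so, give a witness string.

Ambiguous

Witness: x / x

Derivation 1: Stmt ⇒ Arg ⇒ Expr ⇒ Expr / x ⇒ x / x
Derivation 2: Stmt ⇒ Arg ⇒ Arg / Expr ⇒ Expr / Expr ⇒ x / Expr ⇒ x / x

Two distinct leftmost derivations for the same string.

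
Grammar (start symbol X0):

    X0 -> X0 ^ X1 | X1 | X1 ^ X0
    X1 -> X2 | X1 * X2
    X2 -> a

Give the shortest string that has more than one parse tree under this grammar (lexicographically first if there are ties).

a ^ a

length 1: no string has ≥2 trees
length 3: a ^ a has 2 parse trees

Two derivations of a ^ a:
  X0 ⇒ X0 ^ X1 ⇒ X1 ^ X1 ⇒ X2 ^ X1 ⇒ a ^ X1 ⇒ a ^ X2 ⇒ a ^ a
  X0 ⇒ X1 ^ X0 ⇒ X2 ^ X0 ⇒ a ^ X0 ⇒ a ^ X1 ⇒ a ^ X2 ⇒ a ^ a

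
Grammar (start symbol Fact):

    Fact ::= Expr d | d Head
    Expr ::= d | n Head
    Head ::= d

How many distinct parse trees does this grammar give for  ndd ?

Parse trees for ndd:
  [Fact [Expr n [Head d]] d]

1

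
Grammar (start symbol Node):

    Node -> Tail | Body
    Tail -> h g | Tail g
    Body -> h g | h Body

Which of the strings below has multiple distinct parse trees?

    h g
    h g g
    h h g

h g

h g: 2 trees
h g g: 1 tree
h h g: 1 tree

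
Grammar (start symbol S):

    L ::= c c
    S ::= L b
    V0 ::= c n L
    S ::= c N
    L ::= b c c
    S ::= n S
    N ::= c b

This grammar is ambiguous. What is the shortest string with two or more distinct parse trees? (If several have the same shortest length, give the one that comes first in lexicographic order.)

length 3: c c b has 2 parse trees

Two derivations of c c b:
  S ⇒ L b ⇒ c c b
  S ⇒ c N ⇒ c c b

c c b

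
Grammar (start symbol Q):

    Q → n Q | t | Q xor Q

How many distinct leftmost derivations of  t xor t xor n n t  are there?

Parse trees for t xor t xor n n t:
  [Q [Q t] xor [Q [Q t] xor [Q n [Q n [Q t]]]]]
  [Q [Q [Q t] xor [Q t]] xor [Q n [Q n [Q t]]]]

2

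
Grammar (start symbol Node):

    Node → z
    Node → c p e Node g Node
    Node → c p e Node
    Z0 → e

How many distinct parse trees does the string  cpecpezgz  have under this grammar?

Parse trees for cpecpezgz:
  [Node c p e [Node c p e [Node z]] g [Node z]]
  [Node c p e [Node c p e [Node z] g [Node z]]]

2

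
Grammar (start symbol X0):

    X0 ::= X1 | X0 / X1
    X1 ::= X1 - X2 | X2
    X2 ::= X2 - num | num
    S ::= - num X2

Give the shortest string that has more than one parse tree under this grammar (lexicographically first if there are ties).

num - num

length 1: no string has ≥2 trees
length 3: num - num has 2 parse trees

Two derivations of num - num:
  X0 ⇒ X1 ⇒ X1 - X2 ⇒ X2 - X2 ⇒ num - X2 ⇒ num - num
  X0 ⇒ X1 ⇒ X2 ⇒ X2 - num ⇒ num - num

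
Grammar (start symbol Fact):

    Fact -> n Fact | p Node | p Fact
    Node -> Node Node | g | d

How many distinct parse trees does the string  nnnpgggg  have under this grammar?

Parse trees for nnnpgggg:
  [Fact n [Fact n [Fact n [Fact p [Node [Node g] [Node [Node g] [Node [Node g] [Node g]]]]]]]]
  [Fact n [Fact n [Fact n [Fact p [Node [Node g] [Node [Node [Node g] [Node g]] [Node g]]]]]]]
  [Fact n [Fact n [Fact n [Fact p [Node [Node [Node g] [Node g]] [Node [Node g] [Node g]]]]]]]
  [Fact n [Fact n [Fact n [Fact p [Node [Node [Node g] [Node [Node g] [Node g]]] [Node g]]]]]]
  [Fact n [Fact n [Fact n [Fact p [Node [Node [Node [Node g] [Node g]] [Node g]] [Node g]]]]]]

5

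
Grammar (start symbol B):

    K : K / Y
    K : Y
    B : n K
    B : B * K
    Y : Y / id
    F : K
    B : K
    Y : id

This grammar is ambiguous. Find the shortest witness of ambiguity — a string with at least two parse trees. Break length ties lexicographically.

id / id

length 1: no string has ≥2 trees
length 2: no string has ≥2 trees
length 3: id / id has 2 parse trees

Two derivations of id / id:
  B ⇒ K ⇒ K / Y ⇒ Y / Y ⇒ id / Y ⇒ id / id
  B ⇒ K ⇒ Y ⇒ Y / id ⇒ id / id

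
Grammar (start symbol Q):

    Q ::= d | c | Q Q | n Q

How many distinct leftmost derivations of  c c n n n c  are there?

Parse trees for c c n n n c:
  [Q [Q c] [Q [Q c] [Q n [Q n [Q n [Q c]]]]]]
  [Q [Q [Q c] [Q c]] [Q n [Q n [Q n [Q c]]]]]

2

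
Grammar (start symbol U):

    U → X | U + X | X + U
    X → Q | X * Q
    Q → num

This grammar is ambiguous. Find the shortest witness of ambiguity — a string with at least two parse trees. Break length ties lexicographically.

length 1: no string has ≥2 trees
length 3: num + num has 2 parse trees

Two derivations of num + num:
  U ⇒ U + X ⇒ X + X ⇒ Q + X ⇒ num + X ⇒ num + Q ⇒ num + num
  U ⇒ X + U ⇒ Q + U ⇒ num + U ⇒ num + X ⇒ num + Q ⇒ num + num

num + num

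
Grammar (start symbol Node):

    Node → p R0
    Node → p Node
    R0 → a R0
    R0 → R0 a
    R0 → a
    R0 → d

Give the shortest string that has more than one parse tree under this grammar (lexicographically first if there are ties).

length 2: no string has ≥2 trees
length 3: p a a has 2 parse trees

Two derivations of p a a:
  Node ⇒ p R0 ⇒ p a R0 ⇒ p a a
  Node ⇒ p R0 ⇒ p R0 a ⇒ p a a

p a a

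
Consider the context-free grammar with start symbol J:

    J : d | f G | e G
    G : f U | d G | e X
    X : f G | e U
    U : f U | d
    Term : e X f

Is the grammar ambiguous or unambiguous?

Only J, G, X, U are reachable from J; ignoring the rest: Restricted to the reachable nonterminals, every rule has the form A → t or A → t B, and no two rules for the same A share a first terminal. The grammar encodes a DFA — one run per string.

Unambiguous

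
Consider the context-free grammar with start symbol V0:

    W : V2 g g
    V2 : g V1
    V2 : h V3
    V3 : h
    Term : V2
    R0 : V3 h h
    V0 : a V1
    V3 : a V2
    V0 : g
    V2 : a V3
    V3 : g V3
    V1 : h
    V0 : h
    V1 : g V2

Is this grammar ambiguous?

Only V0, V1, V2, V3 are reachable from V0; ignoring the rest: Restricted to the reachable nonterminals, every rule has the form A → t or A → t B, and no two rules for the same A share a first terminal. The grammar encodes a DFA — one run per string.

Unambiguous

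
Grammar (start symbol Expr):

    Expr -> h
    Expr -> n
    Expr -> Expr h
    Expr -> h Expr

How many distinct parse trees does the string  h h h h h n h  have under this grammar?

Parse trees for h h h h h n h:
  [Expr [Expr h [Expr h [Expr h [Expr h [Expr h [Expr n]]]]]] h]
  [Expr h [Expr [Expr h [Expr h [Expr h [Expr h [Expr n]]]]] h]]
  [Expr h [Expr h [Expr [Expr h [Expr h [Expr h [Expr n]]]] h]]]
  [Expr h [Expr h [Expr h [Expr [Expr h [Expr h [Expr n]]] h]]]]
  [Expr h [Expr h [Expr h [Expr h [Expr [Expr h [Expr n]] h]]]]]
  [Expr h [Expr h [Expr h [Expr h [Expr h [Expr [Expr n] h]]]]]]

6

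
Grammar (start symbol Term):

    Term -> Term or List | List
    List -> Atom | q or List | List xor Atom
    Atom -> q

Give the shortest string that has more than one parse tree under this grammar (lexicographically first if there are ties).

q or q

length 1: no string has ≥2 trees
length 3: q or q has 2 parse trees

Two derivations of q or q:
  Term ⇒ Term or List ⇒ List or List ⇒ Atom or List ⇒ q or List ⇒ q or Atom ⇒ q or q
  Term ⇒ List ⇒ q or List ⇒ q or Atom ⇒ q or q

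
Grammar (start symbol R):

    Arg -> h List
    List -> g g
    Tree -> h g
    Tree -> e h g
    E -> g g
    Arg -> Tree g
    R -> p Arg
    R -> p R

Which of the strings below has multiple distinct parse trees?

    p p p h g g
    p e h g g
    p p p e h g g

p p p h g g: 2 trees
p e h g g: 1 tree
p p p e h g g: 1 tree

p p p h g g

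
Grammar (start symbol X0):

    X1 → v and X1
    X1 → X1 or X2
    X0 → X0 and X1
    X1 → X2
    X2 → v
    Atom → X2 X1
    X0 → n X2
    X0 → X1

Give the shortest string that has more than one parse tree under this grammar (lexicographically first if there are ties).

length 1: no string has ≥2 trees
length 2: no string has ≥2 trees
length 3: v and v has 2 parse trees

Two derivations of v and v:
  X0 ⇒ X0 and X1 ⇒ X1 and X1 ⇒ X2 and X1 ⇒ v and X1 ⇒ v and X2 ⇒ v and v
  X0 ⇒ X1 ⇒ v and X1 ⇒ v and X2 ⇒ v and v

v and v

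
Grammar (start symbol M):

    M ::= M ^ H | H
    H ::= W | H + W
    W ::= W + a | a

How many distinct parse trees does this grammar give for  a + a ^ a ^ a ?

Parse trees for a + a ^ a ^ a:
  [M [M [M [H [W [W a] + a]]] ^ [H [W a]]] ^ [H [W a]]]
  [M [M [M [H [H [W a]] + [W a]]] ^ [H [W a]]] ^ [H [W a]]]

2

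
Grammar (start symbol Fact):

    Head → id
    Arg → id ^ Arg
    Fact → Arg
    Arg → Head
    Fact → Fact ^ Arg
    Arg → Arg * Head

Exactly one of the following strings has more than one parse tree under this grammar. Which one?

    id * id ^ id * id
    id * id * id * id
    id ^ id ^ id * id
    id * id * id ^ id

id * id ^ id * id: 1 tree
id * id * id * id: 1 tree
id ^ id ^ id * id: 7 trees
id * id * id ^ id: 1 tree

id ^ id ^ id * id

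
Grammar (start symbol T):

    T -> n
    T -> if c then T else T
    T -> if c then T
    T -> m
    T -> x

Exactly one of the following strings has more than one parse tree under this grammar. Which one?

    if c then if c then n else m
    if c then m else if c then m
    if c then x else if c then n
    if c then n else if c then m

if c then if c then n else m: 2 trees
if c then m else if c then m: 1 tree
if c then x else if c then n: 1 tree
if c then n else if c then m: 1 tree

if c then if c then n else m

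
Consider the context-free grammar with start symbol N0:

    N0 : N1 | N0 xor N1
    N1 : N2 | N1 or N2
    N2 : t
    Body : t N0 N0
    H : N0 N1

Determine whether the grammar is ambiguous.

Unambiguous

(Body, H are unreachable from N0, so their rules don't affect L(N0).) This is a standard precedence ladder (N0 over N1 over N2), with each level left-recursive on its own operator ('xor' at N0, 'or' at N1). That structure is LR(1), hence unambiguous.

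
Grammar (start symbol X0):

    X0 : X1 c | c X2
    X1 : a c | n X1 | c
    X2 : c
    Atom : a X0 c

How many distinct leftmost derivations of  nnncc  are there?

1

Parse trees for nnncc:
  [X0 [X1 n [X1 n [X1 n [X1 c]]]] c]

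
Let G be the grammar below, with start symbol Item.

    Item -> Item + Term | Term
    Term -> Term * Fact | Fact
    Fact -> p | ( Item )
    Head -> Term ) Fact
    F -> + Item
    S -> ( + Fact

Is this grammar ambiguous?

Unambiguous

Only Item, Term, Fact are reachable from Item; ignoring the rest: The grammar is stratified — Item handles '+' (left-recursive), Term handles '*', Fact atoms. Each operator has a fixed associativity and precedence level, so every string has one parse.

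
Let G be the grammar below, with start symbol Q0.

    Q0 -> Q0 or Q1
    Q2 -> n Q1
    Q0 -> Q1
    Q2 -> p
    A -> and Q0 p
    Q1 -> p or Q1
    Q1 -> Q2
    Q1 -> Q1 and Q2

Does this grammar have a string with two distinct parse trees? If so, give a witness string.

Witness: p or p

Derivation 1: Q0 ⇒ Q0 or Q1 ⇒ Q1 or Q1 ⇒ Q2 or Q1 ⇒ p or Q1 ⇒ p or Q2 ⇒ p or p
Derivation 2: Q0 ⇒ Q1 ⇒ p or Q1 ⇒ p or Q2 ⇒ p or p

Two distinct leftmost derivations for the same string.

Ambiguous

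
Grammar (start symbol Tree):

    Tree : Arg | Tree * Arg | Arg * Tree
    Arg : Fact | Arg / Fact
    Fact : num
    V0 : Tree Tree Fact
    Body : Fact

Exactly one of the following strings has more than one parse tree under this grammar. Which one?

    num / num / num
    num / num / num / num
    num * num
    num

num / num / num: 1 tree
num / num / num / num: 1 tree
num * num: 2 trees
num: 1 tree

num * num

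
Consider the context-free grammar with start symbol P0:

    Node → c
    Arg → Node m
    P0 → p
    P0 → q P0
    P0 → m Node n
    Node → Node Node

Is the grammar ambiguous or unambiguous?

Witness: m c c c n

Derivation 1: P0 ⇒ m Node n ⇒ m Node Node n ⇒ m c Node n ⇒ m c Node Node n ⇒ m c c Node n ⇒ m c c c n
Derivation 2: P0 ⇒ m Node n ⇒ m Node Node n ⇒ m Node Node Node n ⇒ m c Node Node n ⇒ m c c Node n ⇒ m c c c n

Two distinct leftmost derivations for the same string.

Ambiguous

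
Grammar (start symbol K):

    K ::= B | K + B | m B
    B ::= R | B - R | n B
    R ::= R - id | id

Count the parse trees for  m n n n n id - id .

Parse trees for m n n n n id - id:
  [K m [B [B n [B n [B n [B n [B [R id]]]]]] - [R id]]]
  [K m [B n [B [B n [B n [B n [B [R id]]]]] - [R id]]]]
  [K m [B n [B n [B [B n [B n [B [R id]]]] - [R id]]]]]
  [K m [B n [B n [B n [B [B n [B [R id]]] - [R id]]]]]]
  [K m [B n [B n [B n [B n [B [R [R id] - id]]]]]]]
  [K m [B n [B n [B n [B n [B [B [R id]] - [R id]]]]]]]

6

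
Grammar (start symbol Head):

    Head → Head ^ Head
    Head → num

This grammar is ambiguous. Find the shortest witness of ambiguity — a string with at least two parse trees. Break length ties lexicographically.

length 1: no string has ≥2 trees
length 3: no string has ≥2 trees
length 5: num ^ num ^ num has 2 parse trees

Two derivations of num ^ num ^ num:
  Head ⇒ Head ^ Head ⇒ Head ^ Head ^ Head ⇒ num ^ Head ^ Head ⇒ num ^ num ^ Head ⇒ num ^ num ^ num
  Head ⇒ Head ^ Head ⇒ num ^ Head ⇒ num ^ Head ^ Head ⇒ num ^ num ^ Head ⇒ num ^ num ^ num

num ^ num ^ num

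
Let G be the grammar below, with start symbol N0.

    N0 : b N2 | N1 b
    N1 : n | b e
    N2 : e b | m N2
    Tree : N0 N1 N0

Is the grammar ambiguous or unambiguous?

Witness: b e b

Derivation 1: N0 ⇒ b N2 ⇒ b e b
Derivation 2: N0 ⇒ N1 b ⇒ b e b

Two distinct leftmost derivations for the same string.

Ambiguous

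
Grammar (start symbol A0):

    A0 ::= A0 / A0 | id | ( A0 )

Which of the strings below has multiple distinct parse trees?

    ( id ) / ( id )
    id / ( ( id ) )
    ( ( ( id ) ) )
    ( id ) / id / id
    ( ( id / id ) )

( id ) / id / id

( id ) / ( id ): 1 tree
id / ( ( id ) ): 1 tree
( ( ( id ) ) ): 1 tree
( id ) / id / id: 2 trees
( ( id / id ) ): 1 tree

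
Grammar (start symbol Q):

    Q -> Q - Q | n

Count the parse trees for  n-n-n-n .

Parse trees for n-n-n-n:
  [Q [Q n] - [Q [Q n] - [Q [Q n] - [Q n]]]]
  [Q [Q n] - [Q [Q [Q n] - [Q n]] - [Q n]]]
  [Q [Q [Q n] - [Q n]] - [Q [Q n] - [Q n]]]
  [Q [Q [Q n] - [Q [Q n] - [Q n]]] - [Q n]]
  [Q [Q [Q [Q n] - [Q n]] - [Q n]] - [Q n]]

5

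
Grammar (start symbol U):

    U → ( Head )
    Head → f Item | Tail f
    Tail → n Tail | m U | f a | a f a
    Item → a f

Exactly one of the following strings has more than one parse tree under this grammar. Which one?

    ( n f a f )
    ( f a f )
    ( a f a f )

( n f a f ): 1 tree
( f a f ): 2 trees
( a f a f ): 1 tree

( f a f )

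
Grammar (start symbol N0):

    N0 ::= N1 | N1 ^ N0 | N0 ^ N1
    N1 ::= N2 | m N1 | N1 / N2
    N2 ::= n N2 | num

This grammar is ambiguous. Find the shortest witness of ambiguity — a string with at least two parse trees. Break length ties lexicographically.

length 1: no string has ≥2 trees
length 2: no string has ≥2 trees
length 3: num ^ num has 2 parse trees

Two derivations of num ^ num:
  N0 ⇒ N1 ^ N0 ⇒ N2 ^ N0 ⇒ num ^ N0 ⇒ num ^ N1 ⇒ num ^ N2 ⇒ num ^ num
  N0 ⇒ N0 ^ N1 ⇒ N1 ^ N1 ⇒ N2 ^ N1 ⇒ num ^ N1 ⇒ num ^ N2 ⇒ num ^ num

num ^ num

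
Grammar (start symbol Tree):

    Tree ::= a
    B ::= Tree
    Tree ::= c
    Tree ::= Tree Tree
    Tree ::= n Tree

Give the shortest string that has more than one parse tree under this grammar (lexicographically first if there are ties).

a a a

length 1: no string has ≥2 trees
length 2: no string has ≥2 trees
length 3: a a a has 2 parse trees

Two derivations of a a a:
  Tree ⇒ Tree Tree ⇒ a Tree ⇒ a Tree Tree ⇒ a a Tree ⇒ a a a
  Tree ⇒ Tree Tree ⇒ Tree Tree Tree ⇒ a Tree Tree ⇒ a a Tree ⇒ a a a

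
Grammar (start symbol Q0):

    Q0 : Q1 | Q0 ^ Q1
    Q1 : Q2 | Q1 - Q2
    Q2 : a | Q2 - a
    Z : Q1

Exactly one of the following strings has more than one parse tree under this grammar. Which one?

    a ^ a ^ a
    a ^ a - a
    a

a ^ a ^ a: 1 tree
a ^ a - a: 2 trees
a: 1 tree

a ^ a - a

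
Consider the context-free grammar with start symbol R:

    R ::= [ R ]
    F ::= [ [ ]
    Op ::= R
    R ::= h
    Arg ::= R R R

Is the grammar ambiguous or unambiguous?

Only R is reachable from R; ignoring the rest: L(R) is { openⁿ atom closeⁿ : n ≥ 0 }. The bracket depth fixes n, and the derivation is forced at every step.

Unambiguous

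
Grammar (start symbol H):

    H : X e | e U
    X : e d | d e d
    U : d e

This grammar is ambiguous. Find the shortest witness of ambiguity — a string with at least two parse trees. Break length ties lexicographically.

e d e

length 3: e d e has 2 parse trees

Two derivations of e d e:
  H ⇒ X e ⇒ e d e
  H ⇒ e U ⇒ e d e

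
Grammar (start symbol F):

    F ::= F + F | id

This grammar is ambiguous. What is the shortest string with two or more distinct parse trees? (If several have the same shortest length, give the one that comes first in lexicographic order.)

length 1: no string has ≥2 trees
length 3: no string has ≥2 trees
length 5: id + id + id has 2 parse trees

Two derivations of id + id + id:
  F ⇒ F + F ⇒ F + F + F ⇒ id + F + F ⇒ id + id + F ⇒ id + id + id
  F ⇒ F + F ⇒ id + F ⇒ id + F + F ⇒ id + id + F ⇒ id + id + id

id + id + id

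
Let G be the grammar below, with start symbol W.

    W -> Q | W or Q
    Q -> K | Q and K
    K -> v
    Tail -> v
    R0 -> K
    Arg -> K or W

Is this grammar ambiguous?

Unambiguous

(Tail, R0, Arg are unreachable from W, so their rules don't affect L(W).) This is a standard precedence ladder (W over Q over K), with each level left-recursive on its own operator ('or' at W, 'and' at Q). That structure is LR(1), hence unambiguous.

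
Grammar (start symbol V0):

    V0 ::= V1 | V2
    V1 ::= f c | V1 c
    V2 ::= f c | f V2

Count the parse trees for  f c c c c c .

1

Parse trees for f c c c c c:
  [V0 [V1 [V1 [V1 [V1 [V1 f c] c] c] c] c]]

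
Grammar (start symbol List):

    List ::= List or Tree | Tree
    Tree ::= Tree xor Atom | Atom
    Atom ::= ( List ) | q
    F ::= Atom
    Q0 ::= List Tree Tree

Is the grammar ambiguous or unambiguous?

Only List, Tree, Atom are reachable from List; ignoring the rest: This is a standard precedence ladder (List over Tree over Atom), with each level left-recursive on its own operator ('or' at List, 'xor' at Tree). That structure is LR(1), hence unambiguous.

Unambiguous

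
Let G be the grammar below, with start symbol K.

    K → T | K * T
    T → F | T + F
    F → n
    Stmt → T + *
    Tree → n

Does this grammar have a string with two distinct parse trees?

Unambiguous

(Stmt, Tree are unreachable from K, so their rules don't affect L(K).) The grammar is stratified — K handles '*' (left-recursive), T handles '+', F atoms. Each operator has a fixed associativity and precedence level, so every string has one parse.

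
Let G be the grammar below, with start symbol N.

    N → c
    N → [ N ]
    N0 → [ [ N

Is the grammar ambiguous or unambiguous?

(N0 is unreachable from N, so its rules don't affect L(N).) L(N) is { openⁿ atom closeⁿ : n ≥ 0 }. The bracket depth fixes n, and the derivation is forced at every step.

Unambiguous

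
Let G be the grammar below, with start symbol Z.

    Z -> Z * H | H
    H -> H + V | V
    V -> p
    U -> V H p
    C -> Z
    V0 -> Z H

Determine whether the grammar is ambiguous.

(U, C, V0 are unreachable from Z, so their rules don't affect L(Z).) This is a standard precedence ladder (Z over H over V), with each level left-recursive on its own operator ('*' at Z, '+' at H). That structure is LR(1), hence unambiguous.

Unambiguous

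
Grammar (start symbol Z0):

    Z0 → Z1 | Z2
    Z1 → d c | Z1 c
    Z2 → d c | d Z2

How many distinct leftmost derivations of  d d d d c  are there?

1

Parse trees for d d d d c:
  [Z0 [Z2 d [Z2 d [Z2 d [Z2 d c]]]]]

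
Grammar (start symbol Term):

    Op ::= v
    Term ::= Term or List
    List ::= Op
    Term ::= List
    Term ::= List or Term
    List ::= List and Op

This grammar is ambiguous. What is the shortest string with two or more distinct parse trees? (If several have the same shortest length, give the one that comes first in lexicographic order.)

v or v

length 1: no string has ≥2 trees
length 3: v or v has 2 parse trees

Two derivations of v or v:
  Term ⇒ Term or List ⇒ List or List ⇒ Op or List ⇒ v or List ⇒ v or Op ⇒ v or v
  Term ⇒ List or Term ⇒ Op or Term ⇒ v or Term ⇒ v or List ⇒ v or Op ⇒ v or v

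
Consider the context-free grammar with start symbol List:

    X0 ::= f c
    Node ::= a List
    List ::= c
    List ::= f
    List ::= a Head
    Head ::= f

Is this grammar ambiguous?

(Node, X0 are unreachable from List, so their rules don't affect L(List).) Restricted to the reachable nonterminals, every rule has the form A → t or A → t B, and no two rules for the same A share a first terminal. The grammar encodes a DFA — one run per string.

Unambiguous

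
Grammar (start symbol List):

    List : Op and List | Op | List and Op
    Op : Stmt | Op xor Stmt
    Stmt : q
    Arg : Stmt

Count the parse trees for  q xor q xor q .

Parse trees for q xor q xor q:
  [List [Op [Op [Op [Stmt q]] xor [Stmt q]] xor [Stmt q]]]

1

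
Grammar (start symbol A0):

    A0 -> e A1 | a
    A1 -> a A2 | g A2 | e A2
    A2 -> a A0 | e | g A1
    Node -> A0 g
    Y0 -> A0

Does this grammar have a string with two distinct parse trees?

Unambiguous

Only A0, A1, A2 are reachable from A0; ignoring the rest: The reachable rules are right-linear with at most one rule per (nonterminal, next-terminal) pair. Each input token forces the next rule, so parsing is deterministic.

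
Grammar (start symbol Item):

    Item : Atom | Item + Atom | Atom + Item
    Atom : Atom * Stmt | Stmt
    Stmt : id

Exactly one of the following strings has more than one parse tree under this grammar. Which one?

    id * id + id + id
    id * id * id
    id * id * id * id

id * id + id + id: 4 trees
id * id * id: 1 tree
id * id * id * id: 1 tree

id * id + id + id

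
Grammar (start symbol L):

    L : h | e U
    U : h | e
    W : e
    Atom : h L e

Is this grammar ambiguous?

Unambiguous

(W, Atom are unreachable from L, so their rules don't affect L(L).) Each reachable nonterminal has at most one production per leading terminal, and all productions are right-linear; the derivation is determined token-by-token.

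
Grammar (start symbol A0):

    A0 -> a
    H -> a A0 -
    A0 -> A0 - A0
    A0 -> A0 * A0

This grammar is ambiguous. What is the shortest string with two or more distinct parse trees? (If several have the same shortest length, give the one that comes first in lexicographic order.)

a * a * a

length 1: no string has ≥2 trees
length 3: no string has ≥2 trees
length 5: a * a * a has 2 parse trees

Two derivations of a * a * a:
  A0 ⇒ A0 * A0 ⇒ a * A0 ⇒ a * A0 * A0 ⇒ a * a * A0 ⇒ a * a * a
  A0 ⇒ A0 * A0 ⇒ A0 * A0 * A0 ⇒ a * A0 * A0 ⇒ a * a * A0 ⇒ a * a * a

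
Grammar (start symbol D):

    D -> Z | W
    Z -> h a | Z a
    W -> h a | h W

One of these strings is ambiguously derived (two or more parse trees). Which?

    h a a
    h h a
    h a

h a a: 1 tree
h h a: 1 tree
h a: 2 trees

h a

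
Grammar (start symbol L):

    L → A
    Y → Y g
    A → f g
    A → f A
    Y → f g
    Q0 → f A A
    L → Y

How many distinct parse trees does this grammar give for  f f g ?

Parse trees for f f g:
  [L [A f [A f g]]]

1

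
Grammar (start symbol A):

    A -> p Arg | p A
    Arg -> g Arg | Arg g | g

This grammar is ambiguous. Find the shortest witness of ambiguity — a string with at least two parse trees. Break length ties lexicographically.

length 2: no string has ≥2 trees
length 3: p g g has 2 parse trees

Two derivations of p g g:
  A ⇒ p Arg ⇒ p g Arg ⇒ p g g
  A ⇒ p Arg ⇒ p Arg g ⇒ p g g

p g g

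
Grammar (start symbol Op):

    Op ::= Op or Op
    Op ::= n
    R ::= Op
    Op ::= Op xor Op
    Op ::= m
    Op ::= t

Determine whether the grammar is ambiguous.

Ambiguous

Witness: m or m or m

Derivation 1: Op ⇒ Op or Op ⇒ Op or Op or Op ⇒ m or Op or Op ⇒ m or m or Op ⇒ m or m or m
Derivation 2: Op ⇒ Op or Op ⇒ m or Op ⇒ m or Op or Op ⇒ m or m or Op ⇒ m or m or m

Two distinct leftmost derivations for the same string.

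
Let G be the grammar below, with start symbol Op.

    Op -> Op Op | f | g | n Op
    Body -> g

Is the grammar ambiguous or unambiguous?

Witness: f f f

Derivation 1: Op ⇒ Op Op ⇒ Op Op Op ⇒ f Op Op ⇒ f f Op ⇒ f f f
Derivation 2: Op ⇒ Op Op ⇒ f Op ⇒ f Op Op ⇒ f f Op ⇒ f f f

Two distinct leftmost derivations for the same string.

Ambiguous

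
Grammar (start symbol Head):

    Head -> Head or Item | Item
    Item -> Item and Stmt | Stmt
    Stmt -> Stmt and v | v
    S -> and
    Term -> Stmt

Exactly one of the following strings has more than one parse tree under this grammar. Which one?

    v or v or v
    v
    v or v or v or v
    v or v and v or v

v or v and v or v

v or v or v: 1 tree
v: 1 tree
v or v or v or v: 1 tree
v or v and v or v: 2 trees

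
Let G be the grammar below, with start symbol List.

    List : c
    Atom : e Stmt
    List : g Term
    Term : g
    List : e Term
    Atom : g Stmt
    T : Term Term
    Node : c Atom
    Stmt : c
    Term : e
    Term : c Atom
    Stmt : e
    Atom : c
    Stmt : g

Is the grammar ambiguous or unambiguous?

Only List, Term, Atom, Stmt are reachable from List; ignoring the rest: The reachable rules are right-linear with at most one rule per (nonterminal, next-terminal) pair. Each input token forces the next rule, so parsing is deterministic.

Unambiguous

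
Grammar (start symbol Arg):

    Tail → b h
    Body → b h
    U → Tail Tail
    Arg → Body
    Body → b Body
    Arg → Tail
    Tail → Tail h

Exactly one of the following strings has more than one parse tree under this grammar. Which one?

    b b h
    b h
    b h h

b h

b b h: 1 tree
b h: 2 trees
b h h: 1 tree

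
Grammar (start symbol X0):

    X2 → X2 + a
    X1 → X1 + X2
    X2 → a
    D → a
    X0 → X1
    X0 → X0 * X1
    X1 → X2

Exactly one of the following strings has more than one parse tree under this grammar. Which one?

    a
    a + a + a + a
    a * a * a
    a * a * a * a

a + a + a + a

a: 1 tree
a + a + a + a: 8 trees
a * a * a: 1 tree
a * a * a * a: 1 tree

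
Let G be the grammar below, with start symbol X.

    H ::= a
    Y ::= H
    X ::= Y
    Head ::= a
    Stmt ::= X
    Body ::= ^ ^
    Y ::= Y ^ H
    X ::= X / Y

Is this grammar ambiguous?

Only X, Y, H are reachable from X; ignoring the rest: This is a standard precedence ladder (X over Y over H), with each level left-recursive on its own operator ('/' at X, '^' at Y). That structure is LR(1), hence unambiguous.

Unambiguous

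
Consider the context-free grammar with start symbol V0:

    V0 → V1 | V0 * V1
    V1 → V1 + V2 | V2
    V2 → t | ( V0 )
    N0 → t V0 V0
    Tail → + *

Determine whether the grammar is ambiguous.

Unambiguous

Only V0, V1, V2 are reachable from V0; ignoring the rest: This is a standard precedence ladder (V0 over V1 over V2), with each level left-recursive on its own operator ('*' at V0, '+' at V1). That structure is LR(1), hence unambiguous.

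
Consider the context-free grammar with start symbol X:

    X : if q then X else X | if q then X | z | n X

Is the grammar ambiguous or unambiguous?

Ambiguous

Witness: if q then if q then z else z

Derivation 1: X ⇒ if q then X else X ⇒ if q then if q then X else X ⇒ if q then if q then z else X ⇒ if q then if q then z else z
Derivation 2: X ⇒ if q then X ⇒ if q then if q then X else X ⇒ if q then if q then z else X ⇒ if q then if q then z else z

Two distinct leftmost derivations for the same string.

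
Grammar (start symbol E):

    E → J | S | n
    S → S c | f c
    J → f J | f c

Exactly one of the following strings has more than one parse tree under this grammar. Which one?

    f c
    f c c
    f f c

f c: 2 trees
f c c: 1 tree
f f c: 1 tree

f c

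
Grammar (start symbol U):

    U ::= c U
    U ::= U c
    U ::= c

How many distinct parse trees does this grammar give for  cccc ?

8

Parse trees for cccc:
  [U c [U c [U c [U c]]]]
  [U c [U c [U [U c] c]]]
  [U c [U [U c [U c]] c]]
  [U c [U [U [U c] c] c]]
  [U [U c [U c [U c]]] c]
  [U [U c [U [U c] c]] c]
  [U [U [U c [U c]] c] c]
  [U [U [U [U c] c] c] c]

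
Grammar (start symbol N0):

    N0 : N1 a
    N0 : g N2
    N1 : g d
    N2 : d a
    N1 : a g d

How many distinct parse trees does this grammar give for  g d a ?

Parse trees for g d a:
  [N0 [N1 g d] a]
  [N0 g [N2 d a]]

2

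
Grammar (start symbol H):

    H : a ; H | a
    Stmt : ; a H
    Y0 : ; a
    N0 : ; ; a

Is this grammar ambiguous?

(Stmt, Y0, N0 are unreachable from H, so their rules don't affect L(H).) The reachable grammar is A → atom sep A | atom. Each atom is followed by either the separator (recurse) or end-of-string (stop) — no choice point.

Unambiguous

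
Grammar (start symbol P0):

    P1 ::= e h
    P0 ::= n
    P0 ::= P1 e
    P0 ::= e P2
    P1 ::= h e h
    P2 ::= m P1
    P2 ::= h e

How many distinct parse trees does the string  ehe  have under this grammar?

Parse trees for ehe:
  [P0 [P1 e h] e]
  [P0 e [P2 h e]]

2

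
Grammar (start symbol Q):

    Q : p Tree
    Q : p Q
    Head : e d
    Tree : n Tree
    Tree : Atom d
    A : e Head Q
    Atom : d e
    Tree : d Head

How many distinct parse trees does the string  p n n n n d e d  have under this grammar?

2

Parse trees for p n n n n d e d:
  [Q p [Tree n [Tree n [Tree n [Tree n [Tree [Atom d e] d]]]]]]
  [Q p [Tree n [Tree n [Tree n [Tree n [Tree d [Head e d]]]]]]]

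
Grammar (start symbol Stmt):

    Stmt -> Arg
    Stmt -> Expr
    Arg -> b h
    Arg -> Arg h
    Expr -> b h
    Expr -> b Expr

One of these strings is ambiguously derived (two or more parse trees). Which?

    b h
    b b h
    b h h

b h: 2 trees
b b h: 1 tree
b h h: 1 tree

b h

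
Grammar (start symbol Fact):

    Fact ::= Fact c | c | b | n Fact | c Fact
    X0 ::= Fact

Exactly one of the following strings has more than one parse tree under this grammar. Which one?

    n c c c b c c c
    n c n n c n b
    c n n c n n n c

n c c c b c c c

n c c c b c c c: 35 trees
n c n n c n b: 1 tree
c n n c n n n c: 1 tree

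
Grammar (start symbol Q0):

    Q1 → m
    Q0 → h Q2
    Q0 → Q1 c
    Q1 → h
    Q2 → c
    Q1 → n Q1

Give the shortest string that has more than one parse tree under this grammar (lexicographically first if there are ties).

length 2: h c has 2 parse trees

Two derivations of h c:
  Q0 ⇒ h Q2 ⇒ h c
  Q0 ⇒ Q1 c ⇒ h c

h c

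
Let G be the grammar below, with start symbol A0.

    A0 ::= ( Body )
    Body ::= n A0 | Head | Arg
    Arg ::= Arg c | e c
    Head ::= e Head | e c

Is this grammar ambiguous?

Ambiguous

Witness: ( e c )

Derivation 1: A0 ⇒ ( Body ) ⇒ ( Head ) ⇒ ( e c )
Derivation 2: A0 ⇒ ( Body ) ⇒ ( Arg ) ⇒ ( e c )

Two distinct leftmost derivations for the same string.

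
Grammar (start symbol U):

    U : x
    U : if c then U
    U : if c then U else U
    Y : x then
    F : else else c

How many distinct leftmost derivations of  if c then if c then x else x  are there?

Parse trees for if c then if c then x else x:
  [U if c then [U if c then [U x] else [U x]]]
  [U if c then [U if c then [U x]] else [U x]]

2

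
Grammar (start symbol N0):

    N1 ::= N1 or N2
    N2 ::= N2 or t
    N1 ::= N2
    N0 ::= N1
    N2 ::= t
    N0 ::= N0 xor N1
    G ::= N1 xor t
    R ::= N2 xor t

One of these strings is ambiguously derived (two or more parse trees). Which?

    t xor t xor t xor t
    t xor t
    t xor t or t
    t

t xor t xor t xor t: 1 tree
t xor t: 1 tree
t xor t or t: 2 trees
t: 1 tree

t xor t or t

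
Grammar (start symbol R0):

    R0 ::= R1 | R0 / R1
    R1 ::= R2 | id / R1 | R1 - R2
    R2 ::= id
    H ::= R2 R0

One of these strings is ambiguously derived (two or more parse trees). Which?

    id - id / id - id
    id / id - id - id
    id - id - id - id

id / id - id - id

id - id / id - id: 1 tree
id / id - id - id: 4 trees
id - id - id - id: 1 tree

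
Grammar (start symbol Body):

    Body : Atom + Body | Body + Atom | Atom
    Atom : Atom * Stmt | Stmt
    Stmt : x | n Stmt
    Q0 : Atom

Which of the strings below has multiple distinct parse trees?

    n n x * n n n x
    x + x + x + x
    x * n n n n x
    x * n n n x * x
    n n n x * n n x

n n x * n n n x: 1 tree
x + x + x + x: 8 trees
x * n n n n x: 1 tree
x * n n n x * x: 1 tree
n n n x * n n x: 1 tree

x + x + x + x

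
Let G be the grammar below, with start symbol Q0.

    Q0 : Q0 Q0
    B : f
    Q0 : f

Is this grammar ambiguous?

Ambiguous

Witness: f f f

Derivation 1: Q0 ⇒ Q0 Q0 ⇒ Q0 Q0 Q0 ⇒ f Q0 Q0 ⇒ f f Q0 ⇒ f f f
Derivation 2: Q0 ⇒ Q0 Q0 ⇒ f Q0 ⇒ f Q0 Q0 ⇒ f f Q0 ⇒ f f f

Two distinct leftmost derivations for the same string.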